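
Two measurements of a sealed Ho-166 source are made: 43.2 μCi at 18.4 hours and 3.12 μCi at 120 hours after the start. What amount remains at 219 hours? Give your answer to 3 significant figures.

0.241 μCi

Over Δt = 120 − 18.4 = 101.6 hours, the level fell by a factor of 43.2/3.12 ≈ 13.846.
n = log₂(13.846) ≈ 3.7914 half-lives, so t½ = 101.6/3.7914 ≈ 26.797 hours.
From t = 120 to t = 219: 3.12 × (1/2)^((219−120)/26.797) ≈ 0.24101 μCi.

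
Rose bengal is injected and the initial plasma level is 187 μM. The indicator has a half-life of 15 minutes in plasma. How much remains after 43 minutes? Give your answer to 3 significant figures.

Number of half-lives: n = 43/15 ≈ 2.8667.
Remaining = 187 × (1/2)^2.8667 = 187 × 0.1371 ≈ 25.638 μM.

25.6 μM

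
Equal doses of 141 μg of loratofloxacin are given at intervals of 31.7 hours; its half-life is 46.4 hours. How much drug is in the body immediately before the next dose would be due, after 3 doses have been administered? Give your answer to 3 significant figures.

The 3 doses were given 95.1, 63.4, 31.7 hours ago.
Total = 141·(1/2)^(95.1/46.4) + 141·(1/2)^(63.4/46.4) + 141·(1/2)^(31.7/46.4)
      = 34.059 + 54.689 + 87.813 ≈ 176.56 μg.

177 μg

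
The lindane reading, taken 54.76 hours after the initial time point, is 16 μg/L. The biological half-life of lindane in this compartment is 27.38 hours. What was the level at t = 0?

64 μg/L

Number of half-lives elapsed: n = 54.76/27.38 ≈ 2.
A₀ = A × 2^n = 16 × 2^2 = 16 × 4 ≈ 64 μg/L.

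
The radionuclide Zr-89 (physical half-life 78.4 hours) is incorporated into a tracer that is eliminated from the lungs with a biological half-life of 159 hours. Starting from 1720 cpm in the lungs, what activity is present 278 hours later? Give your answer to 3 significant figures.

43.8 cpm

1/t_eff = 1/t_phys + 1/t_biol = 1/78.4 + 1/159 = 0.019044 per hour.
t_eff = 78.4 × 159 / (78.4 + 159) ≈ 52.509 hours.
Remaining = 1720 × (1/2)^(278/52.509) = 1720 × (1/2)^5.2943 ≈ 43.83 cpm.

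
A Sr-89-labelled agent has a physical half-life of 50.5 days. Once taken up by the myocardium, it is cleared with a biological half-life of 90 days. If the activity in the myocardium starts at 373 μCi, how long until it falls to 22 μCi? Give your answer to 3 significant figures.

1/t_eff = 1/t_phys + 1/t_biol = 1/50.5 + 1/90 = 0.030913 per day.
t_eff = 50.5 × 90 / (50.5 + 90) ≈ 32.349 days.
n = log₂(373/22) ≈ 4.0836; t = 4.0836 × 32.349 ≈ 132.1 days.

132 days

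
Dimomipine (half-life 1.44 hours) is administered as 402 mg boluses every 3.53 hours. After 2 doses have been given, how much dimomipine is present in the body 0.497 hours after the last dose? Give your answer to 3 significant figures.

The 2 doses were given 4.027, 0.497 hours ago.
Total = 402·(1/2)^(4.027/1.44) + 402·(1/2)^(0.497/1.44)
      = 57.861 + 316.47 ≈ 374.33 mg.

374 mg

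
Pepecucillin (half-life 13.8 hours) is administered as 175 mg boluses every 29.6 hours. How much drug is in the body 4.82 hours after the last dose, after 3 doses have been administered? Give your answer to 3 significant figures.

175 mg

The 3 doses were given 64.02, 34.42, 4.82 hours ago.
Total = 175·(1/2)^(64.02/13.8) + 175·(1/2)^(34.42/13.8) + 175·(1/2)^(4.82/13.8)
      = 7.023 + 31.06 + 137.37 ≈ 175.45 mg.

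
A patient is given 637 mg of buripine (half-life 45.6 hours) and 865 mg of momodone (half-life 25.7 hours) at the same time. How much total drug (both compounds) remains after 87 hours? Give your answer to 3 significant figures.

253 mg

buripine: 637 × (1/2)^(87/45.6) = 637 × (1/2)^1.9079 ≈ 169.75 mg.
momodone: 865 × (1/2)^(87/25.7) = 865 × (1/2)^3.3852 ≈ 82.788 mg.
Total = 169.75 + 82.788 ≈ 252.54 mg.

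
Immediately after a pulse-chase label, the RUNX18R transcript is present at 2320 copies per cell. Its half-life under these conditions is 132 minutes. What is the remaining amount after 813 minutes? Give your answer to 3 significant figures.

32.5 copies per cell

Number of half-lives: n = 813/132 ≈ 6.1591.
Remaining = 2320 × (1/2)^6.1591 = 2320 × 0.013994 ≈ 32.465 copies per cell.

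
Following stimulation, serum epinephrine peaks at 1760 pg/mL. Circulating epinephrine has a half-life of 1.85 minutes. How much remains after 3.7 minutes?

440 pg/mL

Elapsed time is 2 half-lives (3.7/1.85).
Each half-life halves the amount: 1760 × (1/2)^2 = 1760/4 = 440 pg/mL.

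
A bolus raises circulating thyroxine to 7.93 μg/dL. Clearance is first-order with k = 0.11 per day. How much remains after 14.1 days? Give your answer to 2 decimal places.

t½ = ln 2 / k = 0.69315 / 0.11 ≈ 6.3013 days.
Number of half-lives: n = 14.1/6.3013 ≈ 2.2376.
Remaining = 7.93 × (1/2)^2.2376 = 7.93 × 0.21204 ≈ 1.6814 μg/dL.

1.68 μg/dL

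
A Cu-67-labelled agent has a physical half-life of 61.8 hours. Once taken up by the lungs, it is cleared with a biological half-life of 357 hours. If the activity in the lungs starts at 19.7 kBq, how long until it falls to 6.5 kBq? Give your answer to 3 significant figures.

1/t_eff = 1/t_phys + 1/t_biol = 1/61.8 + 1/357 = 0.018982 per hour.
t_eff = 61.8 × 357 / (61.8 + 357) ≈ 52.681 hours.
n = log₂(19.7/6.5) ≈ 1.5997; t = 1.5997 × 52.681 ≈ 84.272 hours.

84.3 hours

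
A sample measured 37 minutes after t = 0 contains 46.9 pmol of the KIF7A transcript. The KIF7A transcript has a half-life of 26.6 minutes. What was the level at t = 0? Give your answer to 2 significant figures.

120 pmol

Number of half-lives elapsed: n = 37/26.6 ≈ 1.391.
A₀ = A × 2^n = 46.9 × 2^1.391 = 46.9 × 2.6226 ≈ 123 pmol.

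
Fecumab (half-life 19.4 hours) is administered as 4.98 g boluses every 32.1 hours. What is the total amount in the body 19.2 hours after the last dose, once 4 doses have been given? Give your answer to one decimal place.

The 4 doses were given 115.5, 83.4, 51.3, 19.2 hours ago.
Total = 4.98·(1/2)^(115.5/19.4) + 4.98·(1/2)^(83.4/19.4) + 4.98·(1/2)^(51.3/19.4) + 4.98·(1/2)^(19.2/19.4)
      = 0.080355 + 0.25299 + 0.79654 + 2.5079 ≈ 3.6377 g.

3.6 g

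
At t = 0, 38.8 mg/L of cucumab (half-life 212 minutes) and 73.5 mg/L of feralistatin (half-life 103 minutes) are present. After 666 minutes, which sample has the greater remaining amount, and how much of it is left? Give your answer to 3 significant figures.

cucumab, 4.40 mg/L

cucumab: 38.8 × (1/2)^3.1415 ≈ 4.3969 mg/L.
feralistatin: 73.5 × (1/2)^6.466 ≈ 0.83142 mg/L.
Cucumab has more remaining, at ≈ 4.3969 mg/L.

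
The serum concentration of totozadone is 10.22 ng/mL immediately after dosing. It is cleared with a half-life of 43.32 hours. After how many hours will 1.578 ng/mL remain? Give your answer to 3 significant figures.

Fraction remaining = 1.578/10.22 ≈ 0.1544.
n = log₂(10.22/1.578) = ln(6.4766)/ln 2 ≈ 2.6952 half-lives.
t = n × t½ = 2.6952 × 43.32 ≈ 116.76 hours.

117 hours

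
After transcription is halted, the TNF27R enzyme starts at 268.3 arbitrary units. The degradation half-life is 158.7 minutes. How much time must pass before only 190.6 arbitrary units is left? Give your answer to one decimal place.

Fraction remaining = 190.6/268.3 ≈ 0.7104.
n = log₂(268.3/190.6) = ln(1.4077)/ln 2 ≈ 0.4933 half-lives.
t = n × t½ = 0.4933 × 158.7 ≈ 78.287 minutes.

78.3 minutes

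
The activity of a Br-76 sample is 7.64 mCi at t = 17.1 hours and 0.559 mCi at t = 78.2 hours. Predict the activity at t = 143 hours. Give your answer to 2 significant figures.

0.035 mCi

Over Δt = 78.2 − 17.1 = 61.1 hours, the level fell by a factor of 7.64/0.559 ≈ 13.667.
n = log₂(13.667) ≈ 3.7727 half-lives, so t½ = 61.1/3.7727 ≈ 16.196 hours.
From t = 78.2 to t = 143: 0.559 × (1/2)^((143−78.2)/16.196) ≈ 0.034911 mCi.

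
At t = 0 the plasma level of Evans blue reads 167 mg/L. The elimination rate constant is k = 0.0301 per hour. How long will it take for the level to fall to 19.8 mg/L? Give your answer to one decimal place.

t½ = ln 2 / k = 0.69315 / 0.0301 ≈ 23.028 hours.
Fraction remaining = 19.8/167 ≈ 0.11856.
n = log₂(167/19.8) = ln(8.4343)/ln 2 ≈ 3.0763 half-lives.
t = n × t½ = 3.0763 × 23.028 ≈ 70.841 hours.

70.8 hours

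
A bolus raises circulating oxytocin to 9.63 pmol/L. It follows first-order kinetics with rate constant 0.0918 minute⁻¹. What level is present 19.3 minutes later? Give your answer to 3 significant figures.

1.64 pmol/L

t½ = ln 2 / k = 0.69315 / 0.0918 ≈ 7.5506 minutes.
Number of half-lives: n = 19.3/7.5506 ≈ 2.5561.
Remaining = 9.63 × (1/2)^2.5561 = 9.63 × 0.17004 ≈ 1.6375 pmol/L.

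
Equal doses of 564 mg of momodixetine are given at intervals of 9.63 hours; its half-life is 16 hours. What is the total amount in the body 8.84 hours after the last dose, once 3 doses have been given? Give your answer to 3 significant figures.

805 mg

The 3 doses were given 28.1, 18.47, 8.84 hours ago.
Total = 564·(1/2)^(28.1/16) + 564·(1/2)^(18.47/16) + 564·(1/2)^(8.84/16)
      = 166.95 + 253.38 + 384.56 ≈ 804.89 mg.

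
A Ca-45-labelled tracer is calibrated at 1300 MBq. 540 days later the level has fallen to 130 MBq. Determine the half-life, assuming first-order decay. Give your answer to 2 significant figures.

160 days

A/A₀ = 130/1300 ≈ 0.1.
n = log₂(10) ≈ 3.3219 half-lives elapsed in 540 days.
t½ = 540/3.3219 ≈ 162.56 days.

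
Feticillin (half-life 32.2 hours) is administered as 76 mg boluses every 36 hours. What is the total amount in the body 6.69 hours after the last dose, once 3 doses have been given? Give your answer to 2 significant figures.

The 3 doses were given 78.69, 42.69, 6.69 hours ago.
Total = 76·(1/2)^(78.69/32.2) + 76·(1/2)^(42.69/32.2) + 76·(1/2)^(6.69/32.2)
      = 13.969 + 30.319 + 65.807 ≈ 110.09 mg.

110 mg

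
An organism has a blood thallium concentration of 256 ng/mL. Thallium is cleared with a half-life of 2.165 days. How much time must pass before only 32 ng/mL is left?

6.495 days

32/256 = 1/8, so 3 half-lives have elapsed.
t = 3 × 2.165 = 6.495 days.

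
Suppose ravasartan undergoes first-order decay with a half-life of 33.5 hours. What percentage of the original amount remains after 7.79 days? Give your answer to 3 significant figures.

2.09%

7.79 days = 186.96 hours.
n = 186.96/33.5 ≈ 5.5809 half-lives.
Fraction remaining = (1/2)^5.5809 ≈ 0.020892, i.e. 2.0892%.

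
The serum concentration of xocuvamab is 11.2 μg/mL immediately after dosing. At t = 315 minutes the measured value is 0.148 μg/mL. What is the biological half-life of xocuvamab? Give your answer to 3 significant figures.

50.5 minutes

A/A₀ = 0.148/11.2 ≈ 0.013214.
n = log₂(75.676) ≈ 6.2418 half-lives elapsed in 315 minutes.
t½ = 315/6.2418 ≈ 50.467 minutes.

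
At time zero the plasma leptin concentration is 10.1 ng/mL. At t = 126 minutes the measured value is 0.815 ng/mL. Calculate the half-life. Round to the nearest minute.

A/A₀ = 0.815/10.1 ≈ 0.080693.
n = log₂(12.393) ≈ 3.6314 half-lives elapsed in 126 minutes.
t½ = 126/3.6314 ≈ 34.697 minutes.

35 minutes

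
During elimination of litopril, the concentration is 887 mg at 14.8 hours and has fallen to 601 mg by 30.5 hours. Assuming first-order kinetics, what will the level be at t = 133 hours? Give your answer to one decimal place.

47.3 mg

Over Δt = 30.5 − 14.8 = 15.7 hours, the level fell by a factor of 887/601 ≈ 1.4759.
n = log₂(1.4759) ≈ 0.56157 half-lives, so t½ = 15.7/0.56157 ≈ 27.957 hours.
From t = 30.5 to t = 133: 601 × (1/2)^((133−30.5)/27.957) ≈ 47.338 mg.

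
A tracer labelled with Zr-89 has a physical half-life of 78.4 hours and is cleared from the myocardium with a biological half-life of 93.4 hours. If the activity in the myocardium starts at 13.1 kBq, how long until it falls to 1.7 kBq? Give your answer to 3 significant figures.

1/t_eff = 1/t_phys + 1/t_biol = 1/78.4 + 1/93.4 = 0.023462 per hour.
t_eff = 78.4 × 93.4 / (78.4 + 93.4) ≈ 42.623 hours.
n = log₂(13.1/1.7) ≈ 2.946; t = 2.946 × 42.623 ≈ 125.56 hours.

126 hours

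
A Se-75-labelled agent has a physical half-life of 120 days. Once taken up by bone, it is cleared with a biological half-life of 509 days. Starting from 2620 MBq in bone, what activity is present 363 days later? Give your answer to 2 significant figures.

1/t_eff = 1/t_phys + 1/t_biol = 1/120 + 1/509 = 0.010298 per day.
t_eff = 120 × 509 / (120 + 509) ≈ 97.107 days.
Remaining = 2620 × (1/2)^(363/97.107) = 2620 × (1/2)^3.7382 ≈ 196.34 MBq.

200 MBq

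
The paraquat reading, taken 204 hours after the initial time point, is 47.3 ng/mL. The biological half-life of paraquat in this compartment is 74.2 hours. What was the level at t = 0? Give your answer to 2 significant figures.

320 ng/mL

Number of half-lives elapsed: n = 204/74.2 ≈ 2.7493.
A₀ = A × 2^n = 47.3 × 2^2.7493 = 47.3 × 6.724 ≈ 318.05 ng/mL.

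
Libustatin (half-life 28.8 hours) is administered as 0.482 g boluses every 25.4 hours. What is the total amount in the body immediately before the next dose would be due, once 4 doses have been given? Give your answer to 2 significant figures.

The 4 doses were given 101.6, 76.2, 50.8, 25.4 hours ago.
Total = 0.482·(1/2)^(101.6/28.8) + 0.482·(1/2)^(76.2/28.8) + 0.482·(1/2)^(50.8/28.8) + 0.482·(1/2)^(25.4/28.8)
      = 0.041791 + 0.077014 + 0.14193 + 0.26155 ≈ 0.52228 g.

0.52 g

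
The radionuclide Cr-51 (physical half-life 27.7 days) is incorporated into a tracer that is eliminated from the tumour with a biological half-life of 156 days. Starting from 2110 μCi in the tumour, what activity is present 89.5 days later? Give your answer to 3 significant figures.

151 μCi

1/t_eff = 1/t_phys + 1/t_biol = 1/27.7 + 1/156 = 0.042511 per day.
t_eff = 27.7 × 156 / (27.7 + 156) ≈ 23.523 days.
Remaining = 2110 × (1/2)^(89.5/23.523) = 2110 × (1/2)^3.8048 ≈ 150.99 μCi.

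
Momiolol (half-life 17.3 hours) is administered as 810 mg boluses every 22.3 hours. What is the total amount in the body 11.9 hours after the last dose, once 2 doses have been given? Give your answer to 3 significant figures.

The 2 doses were given 34.2, 11.9 hours ago.
Total = 810·(1/2)^(34.2/17.3) + 810·(1/2)^(11.9/17.3)
      = 205.77 + 502.83 ≈ 708.6 mg.

709 mg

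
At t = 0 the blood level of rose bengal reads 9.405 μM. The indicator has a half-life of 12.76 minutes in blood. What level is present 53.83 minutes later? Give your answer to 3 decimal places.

Number of half-lives: n = 53.83/12.76 ≈ 4.2187.
Remaining = 9.405 × (1/2)^4.2187 = 9.405 × 0.053711 ≈ 0.50515 μM.

0.505 μM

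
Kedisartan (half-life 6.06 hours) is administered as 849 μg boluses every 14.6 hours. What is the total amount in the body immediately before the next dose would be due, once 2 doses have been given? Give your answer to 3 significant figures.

190 μg

The 2 doses were given 29.2, 14.6 hours ago.
Total = 849·(1/2)^(29.2/6.06) + 849·(1/2)^(14.6/6.06)
      = 30.088 + 159.83 ≈ 189.92 μg.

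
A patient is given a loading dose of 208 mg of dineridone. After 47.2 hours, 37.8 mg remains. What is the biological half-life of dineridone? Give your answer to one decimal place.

19.2 hours

A/A₀ = 37.8/208 ≈ 0.18173.
n = log₂(5.5026) ≈ 2.4601 half-lives elapsed in 47.2 hours.
t½ = 47.2/2.4601 ≈ 19.186 hours.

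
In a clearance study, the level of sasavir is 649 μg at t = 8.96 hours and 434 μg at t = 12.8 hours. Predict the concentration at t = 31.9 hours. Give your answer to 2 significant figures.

Over Δt = 12.8 − 8.96 = 3.84 hours, the level fell by a factor of 649/434 ≈ 1.4954.
n = log₂(1.4954) ≈ 0.58052 half-lives, so t½ = 3.84/0.58052 ≈ 6.6147 hours.
From t = 12.8 to t = 31.9: 434 × (1/2)^((31.9−12.8)/6.6147) ≈ 58.65 μg.

59 μg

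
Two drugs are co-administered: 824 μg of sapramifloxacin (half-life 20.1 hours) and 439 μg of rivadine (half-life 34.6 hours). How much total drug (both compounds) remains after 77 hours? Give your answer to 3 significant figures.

152 μg

sapramifloxacin: 824 × (1/2)^(77/20.1) = 824 × (1/2)^3.8308 ≈ 57.907 μg.
rivadine: 439 × (1/2)^(77/34.6) = 439 × (1/2)^2.2254 ≈ 93.873 μg.
Total = 57.907 + 93.873 ≈ 151.78 μg.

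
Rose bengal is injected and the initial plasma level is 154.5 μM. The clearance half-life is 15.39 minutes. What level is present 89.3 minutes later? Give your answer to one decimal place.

Number of half-lives: n = 89.3/15.39 ≈ 5.8025.
Remaining = 154.5 × (1/2)^5.8025 = 154.5 × 0.017918 ≈ 2.7683 μM.

2.8 μM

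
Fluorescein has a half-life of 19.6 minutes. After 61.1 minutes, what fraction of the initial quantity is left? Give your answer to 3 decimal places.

0.115

n = 61.1/19.6 ≈ 3.1173 half-lives.
Fraction remaining = (1/2)^3.1173 ≈ 0.11524.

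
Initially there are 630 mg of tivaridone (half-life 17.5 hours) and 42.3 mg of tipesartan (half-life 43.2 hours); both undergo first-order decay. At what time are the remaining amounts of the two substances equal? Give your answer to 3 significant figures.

Set 630·(1/2)^(t/17.5) = 42.3·(1/2)^(t/43.2).
Taking log₂: log₂(630/42.3) = t·(1/17.5 − 1/43.2).
log₂(14.894) = 3.8966; 1/17.5 − 1/43.2 = 0.033995.
t = 3.8966 / 0.033995 ≈ 114.62 hours.

115 hours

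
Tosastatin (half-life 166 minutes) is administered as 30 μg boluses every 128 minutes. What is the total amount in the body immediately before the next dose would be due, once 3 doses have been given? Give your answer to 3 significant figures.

33.9 μg

The 3 doses were given 384, 256, 128 minutes ago.
Total = 30·(1/2)^(384/166) + 30·(1/2)^(256/166) + 30·(1/2)^(128/166)
      = 6.0362 + 10.301 + 17.579 ≈ 33.917 μg.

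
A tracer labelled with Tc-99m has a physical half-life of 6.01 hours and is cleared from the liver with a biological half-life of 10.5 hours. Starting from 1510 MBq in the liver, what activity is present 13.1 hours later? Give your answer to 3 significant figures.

1/t_eff = 1/t_phys + 1/t_biol = 1/6.01 + 1/10.5 = 0.26163 per hour.
t_eff = 6.01 × 10.5 / (6.01 + 10.5) ≈ 3.8222 hours.
Remaining = 1510 × (1/2)^(13.1/3.8222) = 1510 × (1/2)^3.4273 ≈ 140.36 MBq.

140 MBq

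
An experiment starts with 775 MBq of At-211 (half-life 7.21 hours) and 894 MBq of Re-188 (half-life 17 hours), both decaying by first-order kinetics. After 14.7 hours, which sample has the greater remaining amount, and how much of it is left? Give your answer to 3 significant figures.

Re-188, 491 MBq

At-211: 775 × (1/2)^2.0388 ≈ 188.6 MBq.
Re-188: 894 × (1/2)^0.86471 ≈ 490.95 MBq.
Re-188 has more remaining, at ≈ 490.95 MBq.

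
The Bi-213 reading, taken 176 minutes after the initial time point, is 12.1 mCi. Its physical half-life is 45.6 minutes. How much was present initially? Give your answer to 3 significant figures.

Number of half-lives elapsed: n = 176/45.6 ≈ 3.8596.
A₀ = A × 2^n = 12.1 × 2^3.8596 = 12.1 × 14.517 ≈ 175.65 mCi.

176 mCi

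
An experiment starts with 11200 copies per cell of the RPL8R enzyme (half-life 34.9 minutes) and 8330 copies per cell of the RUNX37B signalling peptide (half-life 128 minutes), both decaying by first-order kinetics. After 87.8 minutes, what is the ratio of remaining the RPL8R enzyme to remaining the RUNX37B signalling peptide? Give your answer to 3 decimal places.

0.378

RPL8R enzyme: 11200 × (1/2)^(87.8/34.9) = 11200 × (1/2)^2.5158 ≈ 1958.4 copies per cell.
RUNX37B signalling peptide: 8330 × (1/2)^(87.8/128) = 8330 × (1/2)^0.68594 ≈ 5177.9 copies per cell.
Ratio ≈ 1958.4 / 5177.9 ≈ 0.37822.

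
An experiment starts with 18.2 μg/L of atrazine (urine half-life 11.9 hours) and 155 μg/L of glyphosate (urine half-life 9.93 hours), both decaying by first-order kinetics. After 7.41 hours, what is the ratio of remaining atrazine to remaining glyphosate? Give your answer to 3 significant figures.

0.128

atrazine: 18.2 × (1/2)^(7.41/11.9) = 18.2 × (1/2)^0.62269 ≈ 11.82 μg/L.
glyphosate: 155 × (1/2)^(7.41/9.93) = 155 × (1/2)^0.74622 ≈ 92.405 μg/L.
Ratio ≈ 11.82 / 92.405 ≈ 0.12792.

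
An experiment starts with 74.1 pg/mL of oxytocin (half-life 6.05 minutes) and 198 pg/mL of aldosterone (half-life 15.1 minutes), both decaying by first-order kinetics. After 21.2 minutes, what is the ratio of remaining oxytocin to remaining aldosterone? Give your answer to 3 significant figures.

oxytocin: 74.1 × (1/2)^(21.2/6.05) = 74.1 × (1/2)^3.5041 ≈ 6.5308 pg/mL.
aldosterone: 198 × (1/2)^(21.2/15.1) = 198 × (1/2)^1.404 ≈ 74.822 pg/mL.
Ratio ≈ 6.5308 / 74.822 ≈ 0.087286.

0.0873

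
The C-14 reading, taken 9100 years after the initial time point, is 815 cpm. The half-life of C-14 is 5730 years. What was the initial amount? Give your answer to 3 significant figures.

Number of half-lives elapsed: n = 9100/5730 ≈ 1.5881.
A₀ = A × 2^n = 815 × 2^1.5881 = 815 × 3.0066 ≈ 2450.4 cpm.

2450 cpm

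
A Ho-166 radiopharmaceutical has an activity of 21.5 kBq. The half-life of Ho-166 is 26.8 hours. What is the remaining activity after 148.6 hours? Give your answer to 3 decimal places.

Number of half-lives: n = 148.6/26.8 ≈ 5.5448.
Remaining = 21.5 × (1/2)^5.5448 = 21.5 × 0.021422 ≈ 0.46057 kBq.

0.461 kBq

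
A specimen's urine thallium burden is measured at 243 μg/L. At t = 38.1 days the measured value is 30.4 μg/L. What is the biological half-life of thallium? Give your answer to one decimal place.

12.7 days

A/A₀ = 30.4/243 ≈ 0.1251.
n = log₂(7.9934) ≈ 2.9988 half-lives elapsed in 38.1 days.
t½ = 38.1/2.9988 ≈ 12.705 days.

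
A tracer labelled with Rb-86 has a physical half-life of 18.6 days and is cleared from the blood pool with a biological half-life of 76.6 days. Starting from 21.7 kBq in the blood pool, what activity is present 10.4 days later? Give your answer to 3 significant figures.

13.4 kBq

1/t_eff = 1/t_phys + 1/t_biol = 1/18.6 + 1/76.6 = 0.066818 per day.
t_eff = 18.6 × 76.6 / (18.6 + 76.6) ≈ 14.966 days.
Remaining = 21.7 × (1/2)^(10.4/14.966) = 21.7 × (1/2)^0.69491 ≈ 13.405 kBq.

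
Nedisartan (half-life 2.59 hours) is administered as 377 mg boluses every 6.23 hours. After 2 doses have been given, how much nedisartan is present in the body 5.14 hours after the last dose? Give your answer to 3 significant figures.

The 2 doses were given 11.37, 5.14 hours ago.
Total = 377·(1/2)^(11.37/2.59) + 377·(1/2)^(5.14/2.59)
      = 17.982 + 95.264 ≈ 113.25 mg.

113 mg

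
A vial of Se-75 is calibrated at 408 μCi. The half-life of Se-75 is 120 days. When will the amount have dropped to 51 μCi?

360 days

51/408 = 1/8, so 3 half-lives have elapsed.
t = 3 × 120 = 360 days.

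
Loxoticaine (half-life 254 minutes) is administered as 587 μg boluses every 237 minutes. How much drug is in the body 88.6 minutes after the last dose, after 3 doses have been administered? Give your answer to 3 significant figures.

829 μg

The 3 doses were given 562.6, 325.6, 88.6 minutes ago.
Total = 587·(1/2)^(562.6/254) + 587·(1/2)^(325.6/254) + 587·(1/2)^(88.6/254)
      = 126.44 + 241.41 + 460.93 ≈ 828.77 μg.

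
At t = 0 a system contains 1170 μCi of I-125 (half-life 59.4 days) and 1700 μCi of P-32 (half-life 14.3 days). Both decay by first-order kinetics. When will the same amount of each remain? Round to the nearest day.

10 days

Set 1170·(1/2)^(t/59.4) = 1700·(1/2)^(t/14.3).
Taking log₂: log₂(1170/1700) = t·(1/59.4 − 1/14.3).
log₂(0.68824) = -0.53903; 1/59.4 − 1/14.3 = -0.053095.
t = -0.53903 / -0.053095 ≈ 10.152 days.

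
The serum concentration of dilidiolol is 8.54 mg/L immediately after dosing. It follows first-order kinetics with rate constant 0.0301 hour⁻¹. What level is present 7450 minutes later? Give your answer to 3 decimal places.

t½ = ln 2 / λ = 0.69315 / 0.0301 ≈ 23.028 hours.
Convert the elapsed time: 7450 minutes = 124.167 hours.
Number of half-lives: n = 124.167/23.028 ≈ 5.392.
Remaining = 8.54 × (1/2)^5.392 = 8.54 × 0.023816 ≈ 0.20338 mg/L.

0.203 mg/L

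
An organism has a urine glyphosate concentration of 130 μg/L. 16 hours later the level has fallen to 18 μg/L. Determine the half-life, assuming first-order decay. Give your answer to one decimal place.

A/A₀ = 18/130 ≈ 0.13846.
n = log₂(7.2222) ≈ 2.8524 half-lives elapsed in 16 hours.
t½ = 16/2.8524 ≈ 5.6092 hours.

5.6 hours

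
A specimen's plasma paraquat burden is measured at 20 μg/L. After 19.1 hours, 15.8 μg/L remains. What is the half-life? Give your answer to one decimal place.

56.2 hours

A/A₀ = 15.8/20 ≈ 0.79.
n = log₂(1.2658) ≈ 0.34008 half-lives elapsed in 19.1 hours.
t½ = 19.1/0.34008 ≈ 56.164 hours.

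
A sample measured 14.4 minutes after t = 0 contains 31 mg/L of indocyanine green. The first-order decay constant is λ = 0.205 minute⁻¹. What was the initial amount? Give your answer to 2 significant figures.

t½ = ln 2 / λ = 0.69315 / 0.205 ≈ 3.3812 minutes.
Number of half-lives elapsed: n = 14.4/3.3812 ≈ 4.2588.
A₀ = A × 2^n = 31 × 2^4.2588 = 31 × 19.144 ≈ 593.47 mg/L.

590 mg/L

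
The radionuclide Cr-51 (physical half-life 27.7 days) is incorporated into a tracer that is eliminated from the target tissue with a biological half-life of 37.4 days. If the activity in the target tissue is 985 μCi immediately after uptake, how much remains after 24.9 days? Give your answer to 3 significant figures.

1/t_eff = 1/t_phys + 1/t_biol = 1/27.7 + 1/37.4 = 0.062839 per day.
t_eff = 27.7 × 37.4 / (27.7 + 37.4) ≈ 15.914 days.
Remaining = 985 × (1/2)^(24.9/15.914) = 985 × (1/2)^1.5647 ≈ 332.98 μCi.

333 μCi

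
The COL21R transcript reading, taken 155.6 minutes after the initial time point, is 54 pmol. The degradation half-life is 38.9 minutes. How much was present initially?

864 pmol

Number of half-lives elapsed: n = 155.6/38.9 ≈ 4.
A₀ = A × 2^n = 54 × 2^4 = 54 × 16 ≈ 864 pmol.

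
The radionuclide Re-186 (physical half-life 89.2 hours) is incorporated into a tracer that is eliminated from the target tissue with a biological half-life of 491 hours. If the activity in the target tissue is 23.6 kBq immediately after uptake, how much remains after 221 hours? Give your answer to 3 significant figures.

3.10 kBq

1/t_eff = 1/t_phys + 1/t_biol = 1/89.2 + 1/491 = 0.013247 per hour.
t_eff = 89.2 × 491 / (89.2 + 491) ≈ 75.486 hours.
Remaining = 23.6 × (1/2)^(221/75.486) = 23.6 × (1/2)^2.9277 ≈ 3.1016 kBq.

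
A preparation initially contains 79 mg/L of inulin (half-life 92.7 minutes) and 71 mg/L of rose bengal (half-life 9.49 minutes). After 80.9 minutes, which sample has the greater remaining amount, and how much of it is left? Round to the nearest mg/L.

inulin, 43 mg/L

inulin: 79 × (1/2)^0.87271 ≈ 43.144 mg/L.
rose bengal: 71 × (1/2)^8.5248 ≈ 0.19277 mg/L.
Inulin has more remaining, at ≈ 43.144 mg/L.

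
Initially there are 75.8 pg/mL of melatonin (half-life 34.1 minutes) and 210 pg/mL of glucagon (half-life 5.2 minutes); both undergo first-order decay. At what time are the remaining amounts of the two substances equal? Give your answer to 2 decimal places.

9.02 minutes

Set 75.8·(1/2)^(t/34.1) = 210·(1/2)^(t/5.2).
Taking log₂: log₂(75.8/210) = t·(1/34.1 − 1/5.2).
log₂(0.36095) = -1.4701; 1/34.1 − 1/5.2 = -0.16298.
t = -1.4701 / -0.16298 ≈ 9.0201 minutes.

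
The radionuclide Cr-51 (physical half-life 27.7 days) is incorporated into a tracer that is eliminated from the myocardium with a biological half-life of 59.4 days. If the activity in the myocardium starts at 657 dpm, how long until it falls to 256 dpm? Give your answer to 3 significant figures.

1/t_eff = 1/t_phys + 1/t_biol = 1/27.7 + 1/59.4 = 0.052936 per day.
t_eff = 27.7 × 59.4 / (27.7 + 59.4) ≈ 18.891 days.
n = log₂(657/256) ≈ 1.3597; t = 1.3597 × 18.891 ≈ 25.687 days.

25.7 days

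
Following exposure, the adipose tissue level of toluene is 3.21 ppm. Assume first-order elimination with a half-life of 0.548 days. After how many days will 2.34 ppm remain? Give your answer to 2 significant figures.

Fraction remaining = 2.34/3.21 ≈ 0.72897.
n = log₂(3.21/2.34) = ln(1.3718)/ln 2 ≈ 0.45606 half-lives.
t = n × t½ = 0.45606 × 0.548 ≈ 0.24992 days.

0.25 days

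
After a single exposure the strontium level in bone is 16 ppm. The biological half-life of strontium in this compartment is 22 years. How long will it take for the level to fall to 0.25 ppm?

132 years

0.25/16 = 1/64, so 6 half-lives have elapsed.
t = 6 × 22 = 132 years.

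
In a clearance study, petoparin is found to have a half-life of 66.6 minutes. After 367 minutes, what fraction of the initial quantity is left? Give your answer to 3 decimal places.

n = 367/66.6 ≈ 5.5105 half-lives.
Fraction remaining = (1/2)^5.5105 ≈ 0.021937.

0.022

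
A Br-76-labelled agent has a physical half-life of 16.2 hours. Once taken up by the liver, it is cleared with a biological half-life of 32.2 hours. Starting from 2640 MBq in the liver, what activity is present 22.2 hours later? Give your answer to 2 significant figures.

630 MBq

1/t_eff = 1/t_phys + 1/t_biol = 1/16.2 + 1/32.2 = 0.092784 per hour.
t_eff = 16.2 × 32.2 / (16.2 + 32.2) ≈ 10.778 hours.
Remaining = 2640 × (1/2)^(22.2/10.778) = 2640 × (1/2)^2.0598 ≈ 633.2 MBq.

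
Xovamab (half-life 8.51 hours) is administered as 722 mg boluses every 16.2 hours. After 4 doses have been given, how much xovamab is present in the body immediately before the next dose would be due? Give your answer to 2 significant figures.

The 4 doses were given 64.8, 48.6, 32.4, 16.2 hours ago.
Total = 722·(1/2)^(64.8/8.51) + 722·(1/2)^(48.6/8.51) + 722·(1/2)^(32.4/8.51) + 722·(1/2)^(16.2/8.51)
      = 3.684 + 13.784 + 51.574 + 192.97 ≈ 262.01 mg.

260 mg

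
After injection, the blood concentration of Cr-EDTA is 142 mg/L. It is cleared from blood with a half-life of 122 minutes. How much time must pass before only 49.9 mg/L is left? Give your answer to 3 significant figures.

Fraction remaining = 49.9/142 ≈ 0.35141.
n = log₂(142/49.9) = ln(2.8457)/ln 2 ≈ 1.5088 half-lives.
t = n × t½ = 1.5088 × 122 ≈ 184.07 minutes.

184 minutes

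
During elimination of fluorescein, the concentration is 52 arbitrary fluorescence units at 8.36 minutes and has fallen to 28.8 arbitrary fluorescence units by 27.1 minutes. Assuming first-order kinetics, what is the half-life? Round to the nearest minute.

Over Δt = 27.1 − 8.36 = 18.74 minutes, the level fell by a factor of 52/28.8 ≈ 1.8056.
n = log₂(1.8056) ≈ 0.85244 half-lives, so t½ = 18.74/0.85244 ≈ 21.984 minutes.

22 minutes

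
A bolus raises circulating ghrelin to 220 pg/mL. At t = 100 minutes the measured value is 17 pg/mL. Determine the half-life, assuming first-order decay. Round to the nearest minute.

27 minutes

A/A₀ = 17/220 ≈ 0.077273.
n = log₂(12.941) ≈ 3.6939 half-lives elapsed in 100 minutes.
t½ = 100/3.6939 ≈ 27.072 minutes.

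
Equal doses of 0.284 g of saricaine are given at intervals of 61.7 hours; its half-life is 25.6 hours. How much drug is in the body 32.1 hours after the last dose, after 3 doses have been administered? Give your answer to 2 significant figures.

0.15 g

The 3 doses were given 155.5, 93.8, 32.1 hours ago.
Total = 0.284·(1/2)^(155.5/25.6) + 0.284·(1/2)^(93.8/25.6) + 0.284·(1/2)^(32.1/25.6)
      = 0.004215 + 0.022404 + 0.11908 ≈ 0.1457 g.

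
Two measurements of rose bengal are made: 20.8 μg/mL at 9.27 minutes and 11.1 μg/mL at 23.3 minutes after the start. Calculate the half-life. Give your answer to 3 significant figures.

Over Δt = 23.3 − 9.27 = 14.03 minutes, the level fell by a factor of 20.8/11.1 ≈ 1.8739.
n = log₂(1.8739) ≈ 0.90602 half-lives, so t½ = 14.03/0.90602 ≈ 15.485 minutes.

15.5 minutes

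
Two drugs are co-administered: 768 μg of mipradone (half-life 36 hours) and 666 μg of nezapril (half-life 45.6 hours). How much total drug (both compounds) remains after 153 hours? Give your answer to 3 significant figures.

105 μg

mipradone: 768 × (1/2)^(153/36) = 768 × (1/2)^4.25 ≈ 40.363 μg.
nezapril: 666 × (1/2)^(153/45.6) = 666 × (1/2)^3.3553 ≈ 65.079 μg.
Total = 40.363 + 65.079 ≈ 105.44 μg.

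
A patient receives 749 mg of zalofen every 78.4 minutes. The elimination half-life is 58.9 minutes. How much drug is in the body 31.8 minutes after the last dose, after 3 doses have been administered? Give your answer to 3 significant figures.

801 mg

The 3 doses were given 188.6, 110.2, 31.8 minutes ago.
Total = 749·(1/2)^(188.6/58.9) + 749·(1/2)^(110.2/58.9) + 749·(1/2)^(31.8/58.9)
      = 81.39 + 204.77 + 515.18 ≈ 801.34 mg.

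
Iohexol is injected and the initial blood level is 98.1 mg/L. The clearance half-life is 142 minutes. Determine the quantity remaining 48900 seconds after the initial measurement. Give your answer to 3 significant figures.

Convert the elapsed time: 48900 seconds = 815 minutes.
Number of half-lives: n = 815/142 ≈ 5.7394.
Remaining = 98.1 × (1/2)^5.7394 = 98.1 × 0.018718 ≈ 1.8362 mg/L.

1.84 mg/L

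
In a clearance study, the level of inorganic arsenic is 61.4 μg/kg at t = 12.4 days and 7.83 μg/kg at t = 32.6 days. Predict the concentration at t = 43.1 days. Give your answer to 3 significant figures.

2.68 μg/kg

Over Δt = 32.6 − 12.4 = 20.2 days, the level fell by a factor of 61.4/7.83 ≈ 7.8416.
n = log₂(7.8416) ≈ 2.9712 half-lives, so t½ = 20.2/2.9712 ≈ 6.7987 days.
From t = 32.6 to t = 43.1: 7.83 × (1/2)^((43.1−32.6)/6.7987) ≈ 2.6844 μg/kg.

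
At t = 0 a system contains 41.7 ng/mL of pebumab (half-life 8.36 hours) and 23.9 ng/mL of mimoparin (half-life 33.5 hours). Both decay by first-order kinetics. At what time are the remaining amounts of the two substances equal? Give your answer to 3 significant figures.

Set 41.7·(1/2)^(t/8.36) = 23.9·(1/2)^(t/33.5).
Taking log₂: log₂(41.7/23.9) = t·(1/8.36 − 1/33.5).
log₂(1.7448) = 0.80304; 1/8.36 − 1/33.5 = 0.089766.
t = 0.80304 / 0.089766 ≈ 8.9458 hours.

8.95 hours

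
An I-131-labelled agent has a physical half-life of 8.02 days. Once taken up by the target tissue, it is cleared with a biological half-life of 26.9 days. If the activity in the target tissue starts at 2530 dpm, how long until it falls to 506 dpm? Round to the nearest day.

1/t_eff = 1/t_phys + 1/t_biol = 1/8.02 + 1/26.9 = 0.16186 per day.
t_eff = 8.02 × 26.9 / (8.02 + 26.9) ≈ 6.1781 days.
n = log₂(2530/506) ≈ 2.3219; t = 2.3219 × 6.1781 ≈ 14.345 days.

14 days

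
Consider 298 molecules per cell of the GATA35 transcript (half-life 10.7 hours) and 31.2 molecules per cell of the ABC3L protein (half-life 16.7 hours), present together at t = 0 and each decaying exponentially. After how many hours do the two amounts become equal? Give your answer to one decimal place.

97.0 hours

Set 298·(1/2)^(t/10.7) = 31.2·(1/2)^(t/16.7).
Taking log₂: log₂(298/31.2) = t·(1/10.7 − 1/16.7).
log₂(9.5513) = 3.2557; 1/10.7 − 1/16.7 = 0.033578.
t = 3.2557 / 0.033578 ≈ 96.96 hours.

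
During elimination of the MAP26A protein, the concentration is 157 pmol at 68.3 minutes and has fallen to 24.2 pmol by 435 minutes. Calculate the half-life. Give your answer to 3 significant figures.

136 minutes

Over Δt = 435 − 68.3 = 366.7 minutes, the level fell by a factor of 157/24.2 ≈ 6.4876.
n = log₂(6.4876) ≈ 2.6977 half-lives, so t½ = 366.7/2.6977 ≈ 135.93 minutes.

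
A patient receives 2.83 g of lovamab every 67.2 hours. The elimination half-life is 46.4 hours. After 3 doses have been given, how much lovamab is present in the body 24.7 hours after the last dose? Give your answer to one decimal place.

2.9 g

The 3 doses were given 159.1, 91.9, 24.7 hours ago.
Total = 2.83·(1/2)^(159.1/46.4) + 2.83·(1/2)^(91.9/46.4) + 2.83·(1/2)^(24.7/46.4)
      = 0.26278 + 0.71708 + 1.9568 ≈ 2.9366 g.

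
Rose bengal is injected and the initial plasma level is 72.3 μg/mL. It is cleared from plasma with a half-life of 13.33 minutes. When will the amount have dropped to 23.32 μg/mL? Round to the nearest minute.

22 minutes

Fraction remaining = 23.32/72.3 ≈ 0.32254.
n = log₂(72.3/23.32) = ln(3.1003)/ln 2 ≈ 1.6324 half-lives.
t = n × t½ = 1.6324 × 13.33 ≈ 21.76 minutes.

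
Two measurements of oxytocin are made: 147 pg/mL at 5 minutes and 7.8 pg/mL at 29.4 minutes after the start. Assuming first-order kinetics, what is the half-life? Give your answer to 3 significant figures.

Over Δt = 29.4 − 5 = 24.4 minutes, the level fell by a factor of 147/7.8 ≈ 18.846.
n = log₂(18.846) ≈ 4.2362 half-lives, so t½ = 24.4/4.2362 ≈ 5.7599 minutes.

5.76 minutes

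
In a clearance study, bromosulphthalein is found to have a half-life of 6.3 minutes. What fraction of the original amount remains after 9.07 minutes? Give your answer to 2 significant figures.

n = 9.07/6.3 ≈ 1.4397 half-lives.
Fraction remaining = (1/2)^1.4397 ≈ 0.36865.

0.37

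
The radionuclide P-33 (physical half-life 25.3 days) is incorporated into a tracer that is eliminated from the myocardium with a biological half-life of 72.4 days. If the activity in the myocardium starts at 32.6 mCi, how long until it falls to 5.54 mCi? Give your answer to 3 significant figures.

1/t_eff = 1/t_phys + 1/t_biol = 1/25.3 + 1/72.4 = 0.053338 per day.
t_eff = 25.3 × 72.4 / (25.3 + 72.4) ≈ 18.748 days.
n = log₂(32.6/5.54) ≈ 2.5569; t = 2.5569 × 18.748 ≈ 47.938 days.

47.9 days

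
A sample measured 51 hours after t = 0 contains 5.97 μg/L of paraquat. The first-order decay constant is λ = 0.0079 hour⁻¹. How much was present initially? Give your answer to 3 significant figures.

t½ = ln 2 / λ = 0.69315 / 0.0079 ≈ 87.74 hours.
Number of half-lives elapsed: n = 51/87.74 ≈ 0.58126.
A₀ = A × 2^n = 5.97 × 2^0.58126 = 5.97 × 1.4962 ≈ 8.9321 μg/L.

8.93 μg/L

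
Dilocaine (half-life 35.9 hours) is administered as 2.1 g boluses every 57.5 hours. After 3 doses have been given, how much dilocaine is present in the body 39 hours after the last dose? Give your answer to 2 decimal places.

1.42 g

The 3 doses were given 154, 96.5, 39 hours ago.
Total = 2.1·(1/2)^(154/35.9) + 2.1·(1/2)^(96.5/35.9) + 2.1·(1/2)^(39/35.9)
      = 0.10737 + 0.32587 + 0.989 ≈ 1.4222 g.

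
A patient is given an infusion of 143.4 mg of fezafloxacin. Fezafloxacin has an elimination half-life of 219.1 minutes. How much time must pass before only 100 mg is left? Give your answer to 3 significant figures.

114 minutes

Fraction remaining = 100/143.4 ≈ 0.69735.
n = log₂(143.4/100) = ln(1.434)/ln 2 ≈ 0.52005 half-lives.
t = n × t½ = 0.52005 × 219.1 ≈ 113.94 minutes.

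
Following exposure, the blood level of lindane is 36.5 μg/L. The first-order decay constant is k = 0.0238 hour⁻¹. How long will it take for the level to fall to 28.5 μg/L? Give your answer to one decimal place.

10.4 hours

t½ = ln 2 / k = 0.69315 / 0.0238 ≈ 29.124 hours.
Fraction remaining = 28.5/36.5 ≈ 0.78082.
n = log₂(36.5/28.5) = ln(1.2807)/ln 2 ≈ 0.35693 half-lives.
t = n × t½ = 0.35693 × 29.124 ≈ 10.395 hours.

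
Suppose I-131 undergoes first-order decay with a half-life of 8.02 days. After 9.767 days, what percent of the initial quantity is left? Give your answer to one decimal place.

n = 9.767/8.02 ≈ 1.2178 half-lives.
Fraction remaining = (1/2)^1.2178 ≈ 0.42993, i.e. 42.993%.

43.0%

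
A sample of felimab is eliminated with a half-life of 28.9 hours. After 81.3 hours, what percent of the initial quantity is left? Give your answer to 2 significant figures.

14%

n = 81.3/28.9 ≈ 2.8131 half-lives.
Fraction remaining = (1/2)^2.8131 ≈ 0.14228, i.e. 14.228%.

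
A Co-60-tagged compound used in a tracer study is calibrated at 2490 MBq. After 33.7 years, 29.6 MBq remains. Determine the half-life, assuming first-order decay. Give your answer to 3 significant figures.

5.27 years

A/A₀ = 29.6/2490 ≈ 0.011888.
n = log₂(84.122) ≈ 6.3944 half-lives elapsed in 33.7 years.
t½ = 33.7/6.3944 ≈ 5.2702 years.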